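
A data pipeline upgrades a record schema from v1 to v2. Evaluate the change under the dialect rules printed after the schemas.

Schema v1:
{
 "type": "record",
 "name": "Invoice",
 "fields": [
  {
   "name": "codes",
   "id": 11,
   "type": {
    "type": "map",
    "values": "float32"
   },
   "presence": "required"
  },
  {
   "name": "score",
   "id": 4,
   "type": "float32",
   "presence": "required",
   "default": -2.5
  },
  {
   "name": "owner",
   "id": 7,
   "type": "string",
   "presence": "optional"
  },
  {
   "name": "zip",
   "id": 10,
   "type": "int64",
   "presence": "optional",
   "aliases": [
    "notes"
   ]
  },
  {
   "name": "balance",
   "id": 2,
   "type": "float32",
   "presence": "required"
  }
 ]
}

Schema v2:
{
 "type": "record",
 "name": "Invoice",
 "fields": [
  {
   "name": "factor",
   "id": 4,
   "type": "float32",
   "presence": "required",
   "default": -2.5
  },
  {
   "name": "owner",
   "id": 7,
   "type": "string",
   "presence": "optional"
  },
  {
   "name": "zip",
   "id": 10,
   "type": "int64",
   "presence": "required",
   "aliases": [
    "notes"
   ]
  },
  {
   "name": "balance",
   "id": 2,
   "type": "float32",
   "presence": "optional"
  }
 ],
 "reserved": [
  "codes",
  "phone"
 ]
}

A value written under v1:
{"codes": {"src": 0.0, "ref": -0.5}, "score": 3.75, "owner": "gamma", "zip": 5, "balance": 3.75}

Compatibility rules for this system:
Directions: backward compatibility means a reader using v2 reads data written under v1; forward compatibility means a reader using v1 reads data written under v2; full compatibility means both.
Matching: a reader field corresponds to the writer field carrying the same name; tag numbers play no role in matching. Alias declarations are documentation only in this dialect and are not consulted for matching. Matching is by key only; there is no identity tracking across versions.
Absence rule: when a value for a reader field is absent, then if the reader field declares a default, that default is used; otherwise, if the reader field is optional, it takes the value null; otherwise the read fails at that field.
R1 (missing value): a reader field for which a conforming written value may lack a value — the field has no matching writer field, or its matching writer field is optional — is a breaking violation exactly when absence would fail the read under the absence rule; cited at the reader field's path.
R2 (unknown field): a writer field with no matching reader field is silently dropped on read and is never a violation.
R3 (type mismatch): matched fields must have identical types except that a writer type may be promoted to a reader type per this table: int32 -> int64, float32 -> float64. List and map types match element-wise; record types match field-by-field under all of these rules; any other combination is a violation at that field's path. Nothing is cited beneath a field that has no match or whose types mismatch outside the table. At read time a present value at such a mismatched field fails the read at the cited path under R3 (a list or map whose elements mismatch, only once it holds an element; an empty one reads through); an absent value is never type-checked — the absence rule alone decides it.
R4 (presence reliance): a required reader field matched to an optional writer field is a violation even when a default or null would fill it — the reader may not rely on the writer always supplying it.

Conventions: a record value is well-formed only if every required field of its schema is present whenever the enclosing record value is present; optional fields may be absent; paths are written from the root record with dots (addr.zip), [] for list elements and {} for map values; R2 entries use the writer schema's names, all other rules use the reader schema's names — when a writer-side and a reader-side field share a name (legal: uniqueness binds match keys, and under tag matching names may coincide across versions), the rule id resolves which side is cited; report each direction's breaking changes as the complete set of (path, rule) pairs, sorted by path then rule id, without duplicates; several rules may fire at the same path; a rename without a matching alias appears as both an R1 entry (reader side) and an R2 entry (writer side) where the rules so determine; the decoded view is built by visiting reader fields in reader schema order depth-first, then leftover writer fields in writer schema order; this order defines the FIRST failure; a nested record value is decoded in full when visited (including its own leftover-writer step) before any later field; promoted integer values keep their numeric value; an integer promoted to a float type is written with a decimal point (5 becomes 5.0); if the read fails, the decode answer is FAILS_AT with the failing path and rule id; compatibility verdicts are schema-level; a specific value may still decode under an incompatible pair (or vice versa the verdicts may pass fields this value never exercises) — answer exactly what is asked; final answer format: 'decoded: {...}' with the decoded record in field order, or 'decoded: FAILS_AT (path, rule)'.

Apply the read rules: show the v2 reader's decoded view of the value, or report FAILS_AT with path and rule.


decoded: {"factor": -2.5, "owner": "gamma", "zip": 5, "balance": 3.75}

arrows below run writer -> reader for Invoice
decoding the Invoice value with the v2 reader:
  factor := -2.5 (missing; default applied)
  owner := "gamma"
  zip := 5
  balance := 3.75
  writer codes: no reader field; dropped
  writer score: no reader field; dropped
  => decoded: {"factor": -2.5, "owner": "gamma", "zip": 5, "balance": 3.75}
the other Invoice changes do not affect what is asked:
  field balance in record Invoice: required changed to optional -> affects the rule determinations only; this particular Invoice value decodes identically
  field zip in record Invoice: optional changed to required -> affects the rule determinations only; this particular Invoice value decodes identically


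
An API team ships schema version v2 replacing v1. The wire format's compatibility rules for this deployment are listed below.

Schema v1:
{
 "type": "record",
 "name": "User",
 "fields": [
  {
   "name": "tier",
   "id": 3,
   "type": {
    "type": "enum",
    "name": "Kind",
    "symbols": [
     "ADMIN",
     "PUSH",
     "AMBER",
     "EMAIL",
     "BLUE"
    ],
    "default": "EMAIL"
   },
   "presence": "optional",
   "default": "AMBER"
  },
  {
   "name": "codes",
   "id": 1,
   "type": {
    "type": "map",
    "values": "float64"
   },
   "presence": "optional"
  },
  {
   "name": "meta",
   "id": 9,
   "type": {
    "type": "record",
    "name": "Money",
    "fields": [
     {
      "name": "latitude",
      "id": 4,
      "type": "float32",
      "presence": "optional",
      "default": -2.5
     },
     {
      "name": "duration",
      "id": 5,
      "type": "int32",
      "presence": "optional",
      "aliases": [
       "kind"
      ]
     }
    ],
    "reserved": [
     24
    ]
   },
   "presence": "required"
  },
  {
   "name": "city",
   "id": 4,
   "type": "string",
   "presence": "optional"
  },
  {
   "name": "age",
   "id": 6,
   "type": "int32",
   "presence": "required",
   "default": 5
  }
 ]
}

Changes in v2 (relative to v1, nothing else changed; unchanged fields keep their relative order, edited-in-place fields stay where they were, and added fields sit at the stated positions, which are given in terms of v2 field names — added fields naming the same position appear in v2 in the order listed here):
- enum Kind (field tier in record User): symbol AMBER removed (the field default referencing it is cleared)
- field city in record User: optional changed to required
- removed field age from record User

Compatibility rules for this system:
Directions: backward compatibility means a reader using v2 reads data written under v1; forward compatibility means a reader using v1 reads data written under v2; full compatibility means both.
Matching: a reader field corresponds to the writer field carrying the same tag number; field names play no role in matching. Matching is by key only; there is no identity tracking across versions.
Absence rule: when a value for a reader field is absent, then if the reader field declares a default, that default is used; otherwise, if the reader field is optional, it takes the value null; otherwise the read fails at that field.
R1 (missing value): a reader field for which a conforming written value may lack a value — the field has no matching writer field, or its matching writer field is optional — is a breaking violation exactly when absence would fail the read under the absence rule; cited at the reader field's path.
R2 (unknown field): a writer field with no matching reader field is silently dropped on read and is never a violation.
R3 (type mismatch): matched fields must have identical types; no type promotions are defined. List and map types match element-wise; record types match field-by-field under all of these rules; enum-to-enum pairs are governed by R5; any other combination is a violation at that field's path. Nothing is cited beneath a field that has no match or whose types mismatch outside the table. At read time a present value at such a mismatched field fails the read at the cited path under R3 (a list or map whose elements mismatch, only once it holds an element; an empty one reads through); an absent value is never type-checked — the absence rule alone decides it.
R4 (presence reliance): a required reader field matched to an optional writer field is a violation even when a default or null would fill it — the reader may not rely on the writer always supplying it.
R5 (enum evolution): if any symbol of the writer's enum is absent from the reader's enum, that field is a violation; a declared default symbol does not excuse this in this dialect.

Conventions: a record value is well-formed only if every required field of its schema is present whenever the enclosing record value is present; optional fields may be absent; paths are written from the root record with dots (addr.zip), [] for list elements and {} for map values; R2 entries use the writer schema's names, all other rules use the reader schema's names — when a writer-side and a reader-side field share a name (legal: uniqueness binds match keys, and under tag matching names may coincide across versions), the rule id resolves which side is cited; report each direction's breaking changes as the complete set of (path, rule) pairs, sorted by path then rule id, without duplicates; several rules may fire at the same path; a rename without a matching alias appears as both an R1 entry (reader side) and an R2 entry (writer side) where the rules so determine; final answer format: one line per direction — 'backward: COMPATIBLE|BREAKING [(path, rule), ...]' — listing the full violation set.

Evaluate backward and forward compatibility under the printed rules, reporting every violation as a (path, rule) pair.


the writer's type comes first in each User pair
backward pass over User, reader schema v2, writer schema v1:
  tier: paired with writer tier (Kind -> Kind; writer optional)
  codes: paired with writer codes (map<string, float64> -> map<string, float64>; writer optional)
  meta: paired with writer meta (Money -> Money; writer required)
  city: paired with writer city (string -> string; writer optional)
  writer field age has no reader counterpart
  meta.latitude: paired with writer meta.latitude (float32 -> float32; writer optional)
  meta.duration: paired with writer meta.duration (int32 -> int32; writer optional)
  breaking: (city, R1)
  breaking: (city, R4)
  breaking: (tier, R5)
  => 3 violation(s): backward is BREAKING for User
forward pass over User, reader schema v1, writer schema v2:
  tier: paired with writer tier (Kind -> Kind; writer optional)
  codes: paired with writer codes (map<string, float64> -> map<string, float64>; writer optional)
  meta: paired with writer meta (Money -> Money; writer required)
  city: paired with writer city (string -> string; writer required)
  no writer field matches reader age
  meta.latitude: paired with writer meta.latitude (float32 -> float32; writer optional)
  meta.duration: paired with writer meta.duration (int32 -> int32; writer optional)
  nothing fires on User: forward is COMPATIBLE

backward: BREAKING [(city, R1), (city, R4), (tier, R5)]; forward: COMPATIBLE []


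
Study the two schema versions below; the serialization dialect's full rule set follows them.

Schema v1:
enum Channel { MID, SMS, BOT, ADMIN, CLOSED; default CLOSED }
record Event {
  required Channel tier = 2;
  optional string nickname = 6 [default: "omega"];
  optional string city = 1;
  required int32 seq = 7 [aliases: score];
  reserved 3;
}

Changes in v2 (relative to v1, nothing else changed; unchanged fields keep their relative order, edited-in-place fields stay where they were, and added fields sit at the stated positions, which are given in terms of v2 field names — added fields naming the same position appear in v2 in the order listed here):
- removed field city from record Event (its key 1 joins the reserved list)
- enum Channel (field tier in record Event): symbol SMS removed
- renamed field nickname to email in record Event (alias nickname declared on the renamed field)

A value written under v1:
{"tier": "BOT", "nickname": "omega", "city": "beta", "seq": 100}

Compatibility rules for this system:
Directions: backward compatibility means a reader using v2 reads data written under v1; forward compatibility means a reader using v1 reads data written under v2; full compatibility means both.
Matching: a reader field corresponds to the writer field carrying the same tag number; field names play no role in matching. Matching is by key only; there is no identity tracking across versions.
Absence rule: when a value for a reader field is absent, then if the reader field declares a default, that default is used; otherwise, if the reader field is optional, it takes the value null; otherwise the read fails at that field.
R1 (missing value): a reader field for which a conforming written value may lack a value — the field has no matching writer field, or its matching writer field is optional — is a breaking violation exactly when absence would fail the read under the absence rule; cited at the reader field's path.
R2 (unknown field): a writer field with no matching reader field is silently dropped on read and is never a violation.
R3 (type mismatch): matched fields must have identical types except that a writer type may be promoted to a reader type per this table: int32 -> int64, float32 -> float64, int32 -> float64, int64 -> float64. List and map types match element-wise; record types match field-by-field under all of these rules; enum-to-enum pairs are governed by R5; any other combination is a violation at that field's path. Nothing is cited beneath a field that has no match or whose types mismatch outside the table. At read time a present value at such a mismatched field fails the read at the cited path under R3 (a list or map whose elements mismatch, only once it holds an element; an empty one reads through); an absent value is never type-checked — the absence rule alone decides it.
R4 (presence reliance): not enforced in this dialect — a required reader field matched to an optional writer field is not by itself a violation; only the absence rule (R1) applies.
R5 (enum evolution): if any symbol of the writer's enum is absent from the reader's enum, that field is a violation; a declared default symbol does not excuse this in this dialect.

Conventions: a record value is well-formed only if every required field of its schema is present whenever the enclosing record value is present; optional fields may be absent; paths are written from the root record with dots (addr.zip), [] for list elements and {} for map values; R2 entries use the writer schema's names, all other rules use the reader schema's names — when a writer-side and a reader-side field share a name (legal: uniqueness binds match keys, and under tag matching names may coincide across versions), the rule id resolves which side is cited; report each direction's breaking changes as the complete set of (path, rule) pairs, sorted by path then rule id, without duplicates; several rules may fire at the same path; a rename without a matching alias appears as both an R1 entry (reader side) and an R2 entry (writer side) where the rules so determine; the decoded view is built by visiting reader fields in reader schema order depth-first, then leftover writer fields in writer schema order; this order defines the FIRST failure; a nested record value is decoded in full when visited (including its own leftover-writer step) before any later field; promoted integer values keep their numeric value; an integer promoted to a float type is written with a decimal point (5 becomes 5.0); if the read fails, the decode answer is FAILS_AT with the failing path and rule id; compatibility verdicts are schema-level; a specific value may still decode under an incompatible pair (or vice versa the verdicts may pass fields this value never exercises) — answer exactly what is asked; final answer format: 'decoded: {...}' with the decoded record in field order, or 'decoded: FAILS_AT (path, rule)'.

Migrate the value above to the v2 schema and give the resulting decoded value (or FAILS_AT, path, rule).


arrows below run writer -> reader for Event
migrating the Event value to v2:
  tier := "BOT"
  email := "omega" (from writer nickname)
  seq := 100
  writer city: unknown -> dropped
  => decoded: {"tier": "BOT", "email": "omega", "seq": 100}
diffs on Event not affecting the asked answer:
  enum Channel (field tier in record Event): symbol SMS removed -> affects the rule determinations only; this particular Event value decodes identically

decoded: {"tier": "BOT", "email": "omega", "seq": 100}


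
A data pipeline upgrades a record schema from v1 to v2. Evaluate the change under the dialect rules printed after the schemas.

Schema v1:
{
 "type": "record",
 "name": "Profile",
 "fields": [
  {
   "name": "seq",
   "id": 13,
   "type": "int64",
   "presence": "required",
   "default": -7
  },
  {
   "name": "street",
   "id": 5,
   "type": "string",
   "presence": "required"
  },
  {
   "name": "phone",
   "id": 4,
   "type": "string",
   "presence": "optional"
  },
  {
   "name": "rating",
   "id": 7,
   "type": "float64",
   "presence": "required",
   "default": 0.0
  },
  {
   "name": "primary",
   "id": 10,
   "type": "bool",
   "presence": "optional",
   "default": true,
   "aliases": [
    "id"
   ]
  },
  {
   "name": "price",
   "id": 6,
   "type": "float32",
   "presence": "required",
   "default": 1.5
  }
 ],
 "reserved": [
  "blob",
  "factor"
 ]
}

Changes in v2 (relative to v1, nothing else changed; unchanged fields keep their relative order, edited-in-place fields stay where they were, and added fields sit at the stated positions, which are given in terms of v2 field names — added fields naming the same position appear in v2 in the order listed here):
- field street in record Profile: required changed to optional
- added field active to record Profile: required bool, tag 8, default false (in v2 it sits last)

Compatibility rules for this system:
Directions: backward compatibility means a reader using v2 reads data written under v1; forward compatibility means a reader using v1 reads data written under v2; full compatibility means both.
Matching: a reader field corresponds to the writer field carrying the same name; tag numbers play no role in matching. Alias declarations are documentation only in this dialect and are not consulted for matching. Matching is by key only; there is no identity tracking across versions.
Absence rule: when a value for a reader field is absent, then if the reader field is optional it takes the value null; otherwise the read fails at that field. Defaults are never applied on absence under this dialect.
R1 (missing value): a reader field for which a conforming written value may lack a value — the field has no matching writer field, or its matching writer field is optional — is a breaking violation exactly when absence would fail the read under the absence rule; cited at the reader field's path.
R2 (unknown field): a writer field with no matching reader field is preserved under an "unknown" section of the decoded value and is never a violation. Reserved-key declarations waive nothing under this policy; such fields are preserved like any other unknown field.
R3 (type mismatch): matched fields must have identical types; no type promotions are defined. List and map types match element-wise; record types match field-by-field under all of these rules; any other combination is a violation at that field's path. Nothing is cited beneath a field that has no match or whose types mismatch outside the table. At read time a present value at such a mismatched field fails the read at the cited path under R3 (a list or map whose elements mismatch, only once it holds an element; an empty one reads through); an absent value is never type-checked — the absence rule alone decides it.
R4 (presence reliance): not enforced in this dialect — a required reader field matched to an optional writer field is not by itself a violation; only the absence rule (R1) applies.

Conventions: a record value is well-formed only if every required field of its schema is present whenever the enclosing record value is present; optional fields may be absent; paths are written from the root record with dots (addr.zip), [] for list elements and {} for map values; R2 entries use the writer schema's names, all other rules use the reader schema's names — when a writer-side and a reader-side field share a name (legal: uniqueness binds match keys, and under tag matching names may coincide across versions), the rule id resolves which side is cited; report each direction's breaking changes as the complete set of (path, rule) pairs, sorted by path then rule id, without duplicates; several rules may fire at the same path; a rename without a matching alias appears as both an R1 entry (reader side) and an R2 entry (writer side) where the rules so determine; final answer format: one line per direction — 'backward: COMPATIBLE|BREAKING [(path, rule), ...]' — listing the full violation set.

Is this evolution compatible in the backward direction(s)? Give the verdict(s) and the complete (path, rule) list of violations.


each type pair in Profile: writer, then reader
backward pass over Profile, reader schema v2, writer schema v1:
  int64 -> int64, writer required: seq aligns to seq
  string -> string, writer required: street aligns to street
  string -> string, writer optional: phone aligns to phone
  float64 -> float64, writer required: rating aligns to rating
  bool -> bool, writer optional: primary aligns to primary
  float32 -> float32, writer required: price aligns to price
  no writer field matches reader active
  rule R1 violated at active
  => 1 violation(s): backward is BREAKING for Profile
ruling out the remaining Profile differences:
  field street in record Profile: required changed to optional -> affects forward compatibility only, which is not asked

backward: BREAKING [(active, R1)]


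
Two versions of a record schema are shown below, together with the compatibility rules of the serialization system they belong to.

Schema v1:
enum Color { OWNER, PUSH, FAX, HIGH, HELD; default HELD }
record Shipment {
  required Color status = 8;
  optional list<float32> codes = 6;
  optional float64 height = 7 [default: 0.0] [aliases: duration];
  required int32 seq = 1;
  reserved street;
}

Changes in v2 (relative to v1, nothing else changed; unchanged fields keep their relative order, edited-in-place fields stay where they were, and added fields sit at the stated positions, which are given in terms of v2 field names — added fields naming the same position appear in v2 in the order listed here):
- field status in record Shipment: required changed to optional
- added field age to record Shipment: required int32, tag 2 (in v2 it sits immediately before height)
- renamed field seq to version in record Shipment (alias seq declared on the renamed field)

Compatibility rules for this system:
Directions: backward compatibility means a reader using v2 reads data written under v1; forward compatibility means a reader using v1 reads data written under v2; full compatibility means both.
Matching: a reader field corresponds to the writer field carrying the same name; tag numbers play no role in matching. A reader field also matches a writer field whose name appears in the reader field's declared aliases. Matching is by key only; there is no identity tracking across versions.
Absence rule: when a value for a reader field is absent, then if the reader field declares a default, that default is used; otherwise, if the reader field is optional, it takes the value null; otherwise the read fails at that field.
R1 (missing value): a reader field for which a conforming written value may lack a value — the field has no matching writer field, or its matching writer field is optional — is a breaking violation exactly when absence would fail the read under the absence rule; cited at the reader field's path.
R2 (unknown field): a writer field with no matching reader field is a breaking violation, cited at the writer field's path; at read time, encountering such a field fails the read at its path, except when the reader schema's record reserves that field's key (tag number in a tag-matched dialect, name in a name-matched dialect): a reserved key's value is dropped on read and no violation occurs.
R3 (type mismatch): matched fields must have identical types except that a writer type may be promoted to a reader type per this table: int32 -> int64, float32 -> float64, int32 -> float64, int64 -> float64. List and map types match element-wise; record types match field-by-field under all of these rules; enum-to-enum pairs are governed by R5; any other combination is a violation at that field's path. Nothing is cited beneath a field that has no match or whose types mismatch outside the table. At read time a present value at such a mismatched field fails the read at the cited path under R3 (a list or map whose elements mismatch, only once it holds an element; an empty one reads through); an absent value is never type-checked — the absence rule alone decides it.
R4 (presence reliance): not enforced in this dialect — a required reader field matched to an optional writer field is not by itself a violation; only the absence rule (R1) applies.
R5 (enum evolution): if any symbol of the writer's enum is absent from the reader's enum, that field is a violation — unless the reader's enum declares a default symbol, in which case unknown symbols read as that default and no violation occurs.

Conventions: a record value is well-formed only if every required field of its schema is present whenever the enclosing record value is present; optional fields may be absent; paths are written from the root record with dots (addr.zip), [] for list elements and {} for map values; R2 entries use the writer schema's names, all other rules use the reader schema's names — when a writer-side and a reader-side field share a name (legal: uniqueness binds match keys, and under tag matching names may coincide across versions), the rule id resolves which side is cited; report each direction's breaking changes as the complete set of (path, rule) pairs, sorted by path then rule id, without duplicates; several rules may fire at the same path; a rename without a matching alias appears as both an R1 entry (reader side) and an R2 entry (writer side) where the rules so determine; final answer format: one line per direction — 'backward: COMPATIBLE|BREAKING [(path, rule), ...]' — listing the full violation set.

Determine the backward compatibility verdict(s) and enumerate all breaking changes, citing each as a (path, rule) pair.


backward: BREAKING [(age, R1)]

the writer's type comes first in each Shipment pair
backward for Shipment (reader v2, writer v1):
  Color -> Color, writer required: status aligns to status
  list<float32> -> list<float32>, writer optional: codes aligns to codes
  age: no writer match
  float64 -> float64, writer optional: height aligns to height
  int32 -> int32, writer required: version aligns to seq
  violation R1 at age
  backward on Shipment therefore BREAKING (1)
the other Shipment changes do not affect what is asked:
  field status in record Shipment: required changed to optional -> matters only for Shipment's forward compatibility — outside the asked direction
  renamed field seq to version in record Shipment (alias seq declared on the renamed field) -> matters only for Shipment's forward compatibility — outside the asked direction


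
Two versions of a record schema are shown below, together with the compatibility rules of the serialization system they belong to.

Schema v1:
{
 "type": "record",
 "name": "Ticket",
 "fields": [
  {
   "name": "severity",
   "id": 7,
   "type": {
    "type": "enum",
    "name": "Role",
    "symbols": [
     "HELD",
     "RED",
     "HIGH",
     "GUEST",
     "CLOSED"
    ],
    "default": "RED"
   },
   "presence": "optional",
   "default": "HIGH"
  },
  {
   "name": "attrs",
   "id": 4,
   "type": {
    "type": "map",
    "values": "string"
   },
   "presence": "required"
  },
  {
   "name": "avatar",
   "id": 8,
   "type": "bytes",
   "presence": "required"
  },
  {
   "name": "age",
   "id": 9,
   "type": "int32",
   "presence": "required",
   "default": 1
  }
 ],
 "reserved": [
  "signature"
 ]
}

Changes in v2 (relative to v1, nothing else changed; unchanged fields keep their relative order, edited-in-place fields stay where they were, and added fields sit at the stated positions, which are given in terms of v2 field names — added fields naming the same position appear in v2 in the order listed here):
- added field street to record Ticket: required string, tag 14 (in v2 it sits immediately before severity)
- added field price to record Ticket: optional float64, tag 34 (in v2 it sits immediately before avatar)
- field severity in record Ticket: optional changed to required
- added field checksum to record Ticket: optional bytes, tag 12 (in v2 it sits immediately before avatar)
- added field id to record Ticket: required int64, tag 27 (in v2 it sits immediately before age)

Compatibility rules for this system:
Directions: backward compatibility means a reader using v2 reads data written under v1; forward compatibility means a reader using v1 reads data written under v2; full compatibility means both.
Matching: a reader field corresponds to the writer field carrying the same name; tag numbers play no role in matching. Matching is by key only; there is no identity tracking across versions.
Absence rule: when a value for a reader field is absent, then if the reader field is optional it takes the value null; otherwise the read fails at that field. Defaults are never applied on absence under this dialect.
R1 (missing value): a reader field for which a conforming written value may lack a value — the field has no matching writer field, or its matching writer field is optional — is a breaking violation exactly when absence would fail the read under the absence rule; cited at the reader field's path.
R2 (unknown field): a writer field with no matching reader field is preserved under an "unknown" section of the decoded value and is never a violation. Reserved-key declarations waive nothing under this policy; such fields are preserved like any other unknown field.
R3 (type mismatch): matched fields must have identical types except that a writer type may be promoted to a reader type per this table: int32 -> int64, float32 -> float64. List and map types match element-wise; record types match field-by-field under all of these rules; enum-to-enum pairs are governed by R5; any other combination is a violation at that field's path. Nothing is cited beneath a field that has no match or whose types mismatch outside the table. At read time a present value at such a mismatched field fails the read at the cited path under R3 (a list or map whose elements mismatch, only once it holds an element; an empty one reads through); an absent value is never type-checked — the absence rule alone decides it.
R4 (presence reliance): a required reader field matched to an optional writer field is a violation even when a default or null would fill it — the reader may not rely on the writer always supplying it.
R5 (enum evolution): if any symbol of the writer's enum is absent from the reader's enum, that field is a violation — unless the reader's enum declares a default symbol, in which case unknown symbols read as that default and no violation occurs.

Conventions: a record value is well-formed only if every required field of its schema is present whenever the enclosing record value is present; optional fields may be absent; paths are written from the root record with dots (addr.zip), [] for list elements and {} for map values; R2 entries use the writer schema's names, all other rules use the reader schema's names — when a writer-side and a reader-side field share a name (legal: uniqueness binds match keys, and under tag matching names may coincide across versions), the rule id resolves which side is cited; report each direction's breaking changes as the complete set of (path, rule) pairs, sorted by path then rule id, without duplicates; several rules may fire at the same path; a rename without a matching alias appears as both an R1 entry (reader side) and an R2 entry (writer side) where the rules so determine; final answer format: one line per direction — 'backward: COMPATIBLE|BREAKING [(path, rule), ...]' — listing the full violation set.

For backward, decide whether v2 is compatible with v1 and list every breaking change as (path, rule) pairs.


in Ticket below, arrows point writer -> reader
checking backward for Ticket: reader v2 against writer v1:
  street: no writer match
  Role -> Role, writer optional: severity aligns to severity
  map<string, string> -> map<string, string>, writer required: attrs aligns to attrs
  price: no writer match
  checksum: no writer match
  bytes -> bytes, writer required: avatar aligns to avatar
  id: no writer match
  int32 -> int32, writer required: age aligns to age
  breaking: (id, R1)
  breaking: (severity, R1)
  breaking: (severity, R4)
  breaking: (street, R1)
  => backward verdict for Ticket: BREAKING, 4 violation(s)
the other Ticket changes do not affect what is asked:
  added field price to record Ticket: optional float64, tag 34 (in v2 it sits immediately before avatar) -> fires no rule on Ticket, leaving the asked answer as it is
  added field checksum to record Ticket: optional bytes, tag 12 (in v2 it sits immediately before avatar) -> fires no rule on Ticket, leaving the asked answer as it is

backward: BREAKING [(id, R1), (severity, R1), (severity, R4), (street, R1)]


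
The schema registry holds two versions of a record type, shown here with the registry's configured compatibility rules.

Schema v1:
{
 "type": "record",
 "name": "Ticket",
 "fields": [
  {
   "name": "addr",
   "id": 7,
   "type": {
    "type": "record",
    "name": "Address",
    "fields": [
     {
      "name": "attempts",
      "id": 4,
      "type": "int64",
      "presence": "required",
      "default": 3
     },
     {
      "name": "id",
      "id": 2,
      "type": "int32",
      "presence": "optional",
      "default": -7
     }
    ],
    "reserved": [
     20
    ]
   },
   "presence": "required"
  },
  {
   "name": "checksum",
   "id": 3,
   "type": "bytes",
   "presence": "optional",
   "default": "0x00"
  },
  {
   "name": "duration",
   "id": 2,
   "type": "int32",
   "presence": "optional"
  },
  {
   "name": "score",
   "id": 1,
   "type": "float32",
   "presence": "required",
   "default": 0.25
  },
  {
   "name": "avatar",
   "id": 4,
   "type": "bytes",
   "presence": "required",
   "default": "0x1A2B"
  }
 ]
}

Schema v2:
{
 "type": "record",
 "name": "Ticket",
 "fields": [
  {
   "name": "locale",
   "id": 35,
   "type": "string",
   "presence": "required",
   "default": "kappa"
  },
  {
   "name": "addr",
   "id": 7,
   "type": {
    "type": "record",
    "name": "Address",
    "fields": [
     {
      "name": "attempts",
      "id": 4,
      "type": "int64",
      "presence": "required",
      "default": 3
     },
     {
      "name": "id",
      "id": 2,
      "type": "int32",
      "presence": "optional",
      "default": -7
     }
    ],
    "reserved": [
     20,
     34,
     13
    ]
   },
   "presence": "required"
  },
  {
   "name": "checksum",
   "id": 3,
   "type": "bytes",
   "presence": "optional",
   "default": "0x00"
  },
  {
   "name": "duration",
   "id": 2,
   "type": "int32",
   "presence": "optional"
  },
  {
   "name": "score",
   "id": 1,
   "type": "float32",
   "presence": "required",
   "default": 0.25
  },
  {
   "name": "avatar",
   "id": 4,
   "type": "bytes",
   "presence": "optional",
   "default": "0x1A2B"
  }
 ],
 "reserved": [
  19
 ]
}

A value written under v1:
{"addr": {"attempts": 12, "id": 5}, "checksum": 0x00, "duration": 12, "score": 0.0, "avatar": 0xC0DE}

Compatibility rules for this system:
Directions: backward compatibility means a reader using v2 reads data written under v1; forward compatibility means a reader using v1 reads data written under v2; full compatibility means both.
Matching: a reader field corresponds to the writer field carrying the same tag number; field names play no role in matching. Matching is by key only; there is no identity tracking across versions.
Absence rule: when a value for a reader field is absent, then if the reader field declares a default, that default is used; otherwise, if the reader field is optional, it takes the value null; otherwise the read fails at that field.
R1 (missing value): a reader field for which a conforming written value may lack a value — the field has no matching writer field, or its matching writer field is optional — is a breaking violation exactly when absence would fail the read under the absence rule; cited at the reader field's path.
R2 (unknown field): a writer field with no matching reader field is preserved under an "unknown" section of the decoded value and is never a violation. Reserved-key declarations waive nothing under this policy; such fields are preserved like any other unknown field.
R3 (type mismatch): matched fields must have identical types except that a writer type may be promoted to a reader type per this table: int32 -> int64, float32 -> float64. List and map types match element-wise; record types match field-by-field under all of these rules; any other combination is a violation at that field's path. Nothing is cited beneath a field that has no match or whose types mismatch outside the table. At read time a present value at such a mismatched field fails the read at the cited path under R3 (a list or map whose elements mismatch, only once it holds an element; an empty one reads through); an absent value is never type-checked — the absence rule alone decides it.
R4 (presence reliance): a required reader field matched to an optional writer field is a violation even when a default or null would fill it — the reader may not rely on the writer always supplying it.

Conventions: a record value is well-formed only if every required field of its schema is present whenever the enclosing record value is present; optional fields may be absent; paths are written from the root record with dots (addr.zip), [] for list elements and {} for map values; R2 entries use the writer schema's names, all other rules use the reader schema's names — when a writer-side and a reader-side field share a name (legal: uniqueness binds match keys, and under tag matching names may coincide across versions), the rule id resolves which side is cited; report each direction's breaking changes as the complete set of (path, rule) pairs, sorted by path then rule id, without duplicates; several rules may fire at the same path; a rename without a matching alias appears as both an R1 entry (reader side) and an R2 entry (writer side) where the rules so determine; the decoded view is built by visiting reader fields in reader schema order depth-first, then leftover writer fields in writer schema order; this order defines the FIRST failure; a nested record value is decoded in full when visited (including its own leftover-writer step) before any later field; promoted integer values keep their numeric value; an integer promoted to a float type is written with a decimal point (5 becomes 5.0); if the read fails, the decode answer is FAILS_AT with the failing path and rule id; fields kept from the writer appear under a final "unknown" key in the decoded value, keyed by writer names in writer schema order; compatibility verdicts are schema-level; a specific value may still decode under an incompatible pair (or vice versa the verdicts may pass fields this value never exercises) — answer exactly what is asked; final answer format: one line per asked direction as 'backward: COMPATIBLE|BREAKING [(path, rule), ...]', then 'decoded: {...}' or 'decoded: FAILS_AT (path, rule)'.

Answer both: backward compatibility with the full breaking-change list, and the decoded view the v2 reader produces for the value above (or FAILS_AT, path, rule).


in Ticket below, arrows point writer -> reader
checking backward for Ticket: reader v2 against writer v1:
  no writer field matches reader locale
  addr <- addr (Address -> Address, writer required)
  checksum <- checksum (bytes -> bytes, writer optional)
  duration <- duration (int32 -> int32, writer optional)
  score <- score (float32 -> float32, writer required)
  avatar <- avatar (bytes -> bytes, writer required)
  addr.attempts <- addr.attempts (int64 -> int64, writer required)
  addr.id <- addr.id (int32 -> int32, writer optional)
  nothing fires on Ticket: backward is COMPATIBLE
decoding the Ticket value with the v2 reader:
  locale := "kappa" (no value, default fills)
  addr.attempts := 12
  addr.id := 5
  checksum := 0x00
  duration := 12
  score := 0.0
  avatar := 0xC0DE
  => decoded: {"locale": "kappa", "addr": {"attempts": 12, "id": 5}, "checksum": 0x00, "duration": 12, "score": 0.0, "avatar": 0xC0DE}
the rest of the Ticket diff is inert for this question:
  field avatar in record Ticket: required changed to optional -> fires only in the forward direction of Ticket, which is not asked here

backward: COMPATIBLE []; decoded: {"locale": "kappa", "addr": {"attempts": 12, "id": 5}, "checksum": 0x00, "duration": 12, "score": 0.0, "avatar": 0xC0DE}
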